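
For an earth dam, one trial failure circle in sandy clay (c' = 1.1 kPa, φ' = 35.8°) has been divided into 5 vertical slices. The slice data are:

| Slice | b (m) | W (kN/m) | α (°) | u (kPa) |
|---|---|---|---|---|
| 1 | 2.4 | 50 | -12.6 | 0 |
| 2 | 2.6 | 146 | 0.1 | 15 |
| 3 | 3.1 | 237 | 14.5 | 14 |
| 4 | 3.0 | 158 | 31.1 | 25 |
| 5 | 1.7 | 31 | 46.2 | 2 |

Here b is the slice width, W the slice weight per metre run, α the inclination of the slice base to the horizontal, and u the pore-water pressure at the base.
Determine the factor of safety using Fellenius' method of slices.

FS = 2.01

Ordinary method of slices: FS = Σ[c'·Δl_i + (W_i cosα_i − u_i·Δl_i)·tanφ'] / Σ W_i sinα_i, with Δl_i = b_i / cosα_i.
Slice 1: Δl = 2.4/cos(-12.6°) = 2.459 m; N'_1 = 50·cos(-12.6°) − 0·2.459 = 48.8; c'Δl = 2.71; W sinα = -10.9
Slice 2: Δl = 2.6/cos0.1° = 2.600 m; N'_2 = 146·cos0.1° − 15·2.600 = 107.0; c'Δl = 2.86; W sinα = 0.3
Slice 3: Δl = 3.1/cos14.5° = 3.202 m; N'_3 = 237·cos14.5° − 14·3.202 = 184.6; c'Δl = 3.52; W sinα = 59.3
Slice 4: Δl = 3.0/cos31.1° = 3.504 m; N'_4 = 158·cos31.1° − 25·3.504 = 47.7; c'Δl = 3.85; W sinα = 81.6
Slice 5: Δl = 1.7/cos46.2° = 2.456 m; N'_5 = 31·cos46.2° − 2·2.456 = 16.5; c'Δl = 2.70; W sinα = 22.4
Σc'Δl = 15.6 kN/m; ΣN' = 404.7 kN/m; ΣW sinα = 152.7 kN/m
Resisting = 15.6 + 404.7·tan35.8° = 15.6 + 291.9 = 307.5 kN/m
FS = 307.5 / 152.7 = 2.014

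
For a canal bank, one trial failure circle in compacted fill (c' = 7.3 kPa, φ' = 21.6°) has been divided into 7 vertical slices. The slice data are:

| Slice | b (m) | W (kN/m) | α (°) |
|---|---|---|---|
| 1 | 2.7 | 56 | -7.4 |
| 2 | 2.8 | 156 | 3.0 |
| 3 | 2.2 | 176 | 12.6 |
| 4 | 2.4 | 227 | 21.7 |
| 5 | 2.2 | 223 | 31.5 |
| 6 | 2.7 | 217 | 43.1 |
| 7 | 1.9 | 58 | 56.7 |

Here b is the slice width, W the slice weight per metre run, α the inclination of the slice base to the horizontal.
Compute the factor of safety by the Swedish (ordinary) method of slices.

Ordinary method of slices: FS = Σ[c'·Δl_i + (W_i cosα_i)·tanφ'] / Σ W_i sinα_i, with Δl_i = b_i / cosα_i.
Slice 1: Δl = 2.7/cos(-7.4°) = 2.723 m; N'_1 = 56·cos(-7.4°) = 55.5; c'Δl = 19.88; W sinα = -7.2
Slice 2: Δl = 2.8/cos3.0° = 2.804 m; N'_2 = 156·cos3.0° = 155.8; c'Δl = 20.47; W sinα = 8.2
Slice 3: Δl = 2.2/cos12.6° = 2.254 m; N'_3 = 176·cos12.6° = 171.8; c'Δl = 16.46; W sinα = 38.4
Slice 4: Δl = 2.4/cos21.7° = 2.583 m; N'_4 = 227·cos21.7° = 210.9; c'Δl = 18.86; W sinα = 83.9
Slice 5: Δl = 2.2/cos31.5° = 2.580 m; N'_5 = 223·cos31.5° = 190.1; c'Δl = 18.84; W sinα = 116.5
Slice 6: Δl = 2.7/cos43.1° = 3.698 m; N'_6 = 217·cos43.1° = 158.4; c'Δl = 26.99; W sinα = 148.3
Slice 7: Δl = 1.9/cos56.7° = 3.461 m; N'_7 = 58·cos56.7° = 31.8; c'Δl = 25.26; W sinα = 48.5
Σc'Δl = 146.7 kN/m; ΣN' = 974.4 kN/m; ΣW sinα = 436.5 kN/m
Resisting = 146.7 + 974.4·tan21.6° = 146.7 + 385.8 = 532.5 kN/m
FS = 532.5 / 436.5 = 1.220

FS = 1.22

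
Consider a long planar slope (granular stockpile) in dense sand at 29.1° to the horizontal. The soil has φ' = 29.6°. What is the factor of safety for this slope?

For a dry cohesionless infinite slope the factor of safety is FS = tanφ' / tanβ.
FS = tan29.6° / tan29.1° = 0.5681 / 0.5566 = 1.021

FS = 1.02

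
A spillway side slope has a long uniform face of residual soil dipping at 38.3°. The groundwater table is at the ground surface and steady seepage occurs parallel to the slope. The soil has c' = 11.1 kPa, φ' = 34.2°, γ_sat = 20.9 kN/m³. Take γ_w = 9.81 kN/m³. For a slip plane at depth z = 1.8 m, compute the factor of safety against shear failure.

FS = 1.06

With seepage parallel to the slope and the water table at the surface, the effective normal stress on the slip plane uses the buoyant unit weight γ' = γ_sat − γ_w while the driving shear stress uses γ_sat:
FS = [c' + γ' z cos²β tanφ'] / [γ_sat z sinβ cosβ]
γ' = 20.9 − 9.81 = 11.09 kN/m³
Numerator = 11.1 + 11.09·1.8·cos²38.3°·tan34.2° = 11.1 + 11.09·1.8·0.6159·0.6796 = 19.455 kPa
Denominator = 20.9·1.8·sin38.3°·cos38.3° = 20.9·1.8·0.6198·0.7848 = 18.298 kPa
FS = 19.455 / 18.298 = 1.063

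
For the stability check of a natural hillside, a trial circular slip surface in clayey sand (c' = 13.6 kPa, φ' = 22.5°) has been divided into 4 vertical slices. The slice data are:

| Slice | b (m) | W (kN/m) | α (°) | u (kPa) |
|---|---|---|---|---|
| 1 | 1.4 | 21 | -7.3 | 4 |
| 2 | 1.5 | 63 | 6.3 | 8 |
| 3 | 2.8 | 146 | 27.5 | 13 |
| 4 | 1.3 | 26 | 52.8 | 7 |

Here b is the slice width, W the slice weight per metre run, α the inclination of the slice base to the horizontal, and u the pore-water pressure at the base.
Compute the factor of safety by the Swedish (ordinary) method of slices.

Ordinary method of slices: FS = Σ[c'·Δl_i + (W_i cosα_i − u_i·Δl_i)·tanφ'] / Σ W_i sinα_i, with Δl_i = b_i / cosα_i.
Slice 1: Δl = 1.4/cos(-7.3°) = 1.411 m; N'_1 = 21·cos(-7.3°) − 4·1.411 = 15.2; c'Δl = 19.20; W sinα = -2.7
Slice 2: Δl = 1.5/cos6.3° = 1.509 m; N'_2 = 63·cos6.3° − 8·1.509 = 50.5; c'Δl = 20.52; W sinα = 6.9
Slice 3: Δl = 2.8/cos27.5° = 3.157 m; N'_3 = 146·cos27.5° − 13·3.157 = 88.5; c'Δl = 42.93; W sinα = 67.4
Slice 4: Δl = 1.3/cos52.8° = 2.150 m; N'_4 = 26·cos52.8° − 7·2.150 = 0.7; c'Δl = 29.24; W sinα = 20.7
Σc'Δl = 111.9 kN/m; ΣN' = 154.9 kN/m; ΣW sinα = 92.4 kN/m
Resisting = 111.9 + 154.9·tan22.5° = 111.9 + 64.1 = 176.0 kN/m
FS = 176.0 / 92.4 = 1.906

FS = 1.91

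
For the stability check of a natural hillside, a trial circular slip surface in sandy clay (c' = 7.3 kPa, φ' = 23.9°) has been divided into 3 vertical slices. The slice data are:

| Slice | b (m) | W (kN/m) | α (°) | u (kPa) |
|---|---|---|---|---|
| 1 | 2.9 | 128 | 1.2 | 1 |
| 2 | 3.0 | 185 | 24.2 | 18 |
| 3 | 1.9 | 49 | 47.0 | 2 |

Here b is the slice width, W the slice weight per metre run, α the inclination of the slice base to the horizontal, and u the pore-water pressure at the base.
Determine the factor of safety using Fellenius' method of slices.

Ordinary method of slices: FS = Σ[c'·Δl_i + (W_i cosα_i − u_i·Δl_i)·tanφ'] / Σ W_i sinα_i, with Δl_i = b_i / cosα_i.
Slice 1: Δl = 2.9/cos1.2° = 2.901 m; N'_1 = 128·cos1.2° − 1·2.901 = 125.1; c'Δl = 21.17; W sinα = 2.7
Slice 2: Δl = 3.0/cos24.2° = 3.289 m; N'_2 = 185·cos24.2° − 18·3.289 = 109.5; c'Δl = 24.01; W sinα = 75.8
Slice 3: Δl = 1.9/cos47.0° = 2.786 m; N'_3 = 49·cos47.0° − 2·2.786 = 27.8; c'Δl = 20.34; W sinα = 35.8
Σc'Δl = 65.5 kN/m; ΣN' = 262.5 kN/m; ΣW sinα = 114.4 kN/m
Resisting = 65.5 + 262.5·tan23.9° = 65.5 + 116.3 = 181.8 kN/m
FS = 181.8 / 114.4 = 1.590

FS = 1.59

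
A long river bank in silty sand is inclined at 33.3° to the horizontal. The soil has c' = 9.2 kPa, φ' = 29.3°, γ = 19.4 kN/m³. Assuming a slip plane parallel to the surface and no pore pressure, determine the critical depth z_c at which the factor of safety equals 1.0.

z_c = 7.09 m

Setting FS = 1.00 in FS = [c' + γz cos²β tanφ'] / [γz sinβ cosβ] and solving for z:
z = c' / [γ cosβ (FS·sinβ − cosβ·tanφ')]
  = 9.2 / [19.4·cos33.3°·(1.00·sin33.3° − cos33.3°·tan29.3°)]
  = 9.2 / [19.4·0.8358·(1.00·0.5490 − 0.8358·0.5612)]
  = 9.2 / 1.2970 = 7.093 m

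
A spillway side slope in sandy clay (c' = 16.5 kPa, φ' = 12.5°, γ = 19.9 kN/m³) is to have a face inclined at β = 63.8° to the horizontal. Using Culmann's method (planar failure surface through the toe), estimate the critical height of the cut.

H_c = 7.75 m

Culmann's analysis gives the critical failure plane at α_cr = (β + φ')/2 = (63.8 + 12.5)/2 = 38.1°, and the critical height
H_c = (4c'/γ) · sinβ cosφ' / [1 − cos(β − φ')]
    = (4·16.5/19.9) · sin63.8°·cos12.5° / [1 − cos(51.3°)]
    = 3.317 · 0.8973·0.9763 / [1 − 0.6252]
    = 3.317 · 0.8760 / 0.3748
    = 7.75 m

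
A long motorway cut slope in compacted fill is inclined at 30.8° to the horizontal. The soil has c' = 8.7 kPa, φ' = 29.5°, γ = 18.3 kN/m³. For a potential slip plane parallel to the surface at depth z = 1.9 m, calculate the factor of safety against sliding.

For an infinite slope with a slip plane parallel to the surface (no pore pressure): FS = [c' + γz cos²β tanφ'] / [γz sinβ cosβ].
γz = 18.3·1.9 = 34.77 kN/m²
Numerator = 8.7 + 34.77·cos²30.8°·tan29.5° = 8.7 + 34.77·0.7378·0.5658 = 23.214 kPa
Denominator = 34.77·sin30.8°·cos30.8° = 34.77·0.5120·0.8590 = 15.293 kPa
FS = 23.214 / 15.293 = 1.518

FS = 1.52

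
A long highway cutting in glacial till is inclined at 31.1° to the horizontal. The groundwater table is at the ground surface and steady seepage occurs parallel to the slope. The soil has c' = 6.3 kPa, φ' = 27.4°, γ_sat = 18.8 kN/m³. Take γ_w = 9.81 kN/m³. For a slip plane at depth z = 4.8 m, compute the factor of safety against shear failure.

FS = 0.57

With seepage parallel to the slope and the water table at the surface, the effective normal stress on the slip plane uses the buoyant unit weight γ' = γ_sat − γ_w while the driving shear stress uses γ_sat:
FS = [c' + γ' z cos²β tanφ'] / [γ_sat z sinβ cosβ]
γ' = 18.8 − 9.81 = 8.99 kN/m³
Numerator = 6.3 + 8.99·4.8·cos²31.1°·tan27.4° = 6.3 + 8.99·4.8·0.7332·0.5184 = 22.700 kPa
Denominator = 18.8·4.8·sin31.1°·cos31.1° = 18.8·4.8·0.5165·0.8563 = 39.912 kPa
FS = 22.700 / 39.912 = 0.569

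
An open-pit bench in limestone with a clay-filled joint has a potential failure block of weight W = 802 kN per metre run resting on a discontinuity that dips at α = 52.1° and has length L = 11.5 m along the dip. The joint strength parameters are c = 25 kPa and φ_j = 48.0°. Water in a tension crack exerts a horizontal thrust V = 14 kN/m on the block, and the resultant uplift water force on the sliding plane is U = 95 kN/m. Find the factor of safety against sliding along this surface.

FS = 1.12

Resolving the block weight along and normal to the plane and applying the Mohr–Coulomb strength on the joint:
N' = W cosα − U − V sinα = 802·cos52.1° − 95 − 14·sin52.1° = 386.6 kN/m
Driving force T = W sinα + V cosα = 802·sin52.1° + 14·cos52.1° = 641.4 kN/m
Resisting force R = c·L + N'·tanφ_j = 25·11.5 + 386.6·tan48.0° = 287.5 + 429.4 = 716.9 kN/m
FS = R / T = 716.9 / 641.4 = 1.118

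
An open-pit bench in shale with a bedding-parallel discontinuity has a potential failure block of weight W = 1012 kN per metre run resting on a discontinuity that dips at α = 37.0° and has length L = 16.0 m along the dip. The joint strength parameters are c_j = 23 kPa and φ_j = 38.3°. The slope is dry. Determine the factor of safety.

Resolving the block weight along and normal to the plane and applying the Mohr–Coulomb strength on the joint:
N' = W cosα = 1012·cos37.0° = 808.2 kN/m
Driving force T = W sinα = 1012·sin37.0° = 609.0 kN/m
Resisting force R = c_j·L + N'·tanφ_j = 23·16.0 + 808.2·tan38.3° = 368.0 + 638.3 = 1006.3 kN/m
FS = R / T = 1006.3 / 609.0 = 1.652

FS = 1.65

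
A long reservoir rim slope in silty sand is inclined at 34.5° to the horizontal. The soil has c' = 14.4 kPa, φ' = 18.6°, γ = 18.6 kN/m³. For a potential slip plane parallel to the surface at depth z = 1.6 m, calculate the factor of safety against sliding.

For an infinite slope with a slip plane parallel to the surface (no pore pressure): FS = [c' + γz cos²β tanφ'] / [γz sinβ cosβ].
γz = 18.6·1.6 = 29.76 kN/m²
Numerator = 14.4 + 29.76·cos²34.5°·tan18.6° = 14.4 + 29.76·0.6792·0.3365 = 21.202 kPa
Denominator = 29.76·sin34.5°·cos34.5° = 29.76·0.5664·0.8241 = 13.892 kPa
FS = 21.202 / 13.892 = 1.526

FS = 1.53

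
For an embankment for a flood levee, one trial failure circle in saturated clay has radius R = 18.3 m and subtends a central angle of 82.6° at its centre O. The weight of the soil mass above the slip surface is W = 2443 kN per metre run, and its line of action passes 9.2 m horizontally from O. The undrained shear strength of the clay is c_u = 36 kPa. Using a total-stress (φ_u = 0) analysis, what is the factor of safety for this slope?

FS = 0.77

Taking moments about the centre O, the resisting moment is provided by the undrained shear strength acting along the arc:
Arc length L_a = R·θ = 18.3·(82.6°·π/180) = 18.3·1.4416 = 26.38 m
M_R = c_u·L_a·R = 36·26.38·18.3 = 17380.5 kN·m/m
M_D = W·d = 2443·9.2 = 22475.6 kN·m/m
FS = M_R / M_D = 17380.5 / 22475.6 = 0.773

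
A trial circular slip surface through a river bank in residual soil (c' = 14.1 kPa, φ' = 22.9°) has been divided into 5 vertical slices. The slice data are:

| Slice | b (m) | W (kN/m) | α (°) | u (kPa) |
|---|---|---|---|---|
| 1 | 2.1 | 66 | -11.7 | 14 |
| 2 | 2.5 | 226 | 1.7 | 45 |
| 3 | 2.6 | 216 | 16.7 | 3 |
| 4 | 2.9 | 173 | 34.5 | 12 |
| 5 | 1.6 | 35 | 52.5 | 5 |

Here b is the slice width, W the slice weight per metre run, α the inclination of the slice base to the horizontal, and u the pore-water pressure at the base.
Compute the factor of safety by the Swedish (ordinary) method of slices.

FS = 2.11

Ordinary method of slices: FS = Σ[c'·Δl_i + (W_i cosα_i − u_i·Δl_i)·tanφ'] / Σ W_i sinα_i, with Δl_i = b_i / cosα_i.
Slice 1: Δl = 2.1/cos(-11.7°) = 2.145 m; N'_1 = 66·cos(-11.7°) − 14·2.145 = 34.6; c'Δl = 30.24; W sinα = -13.4
Slice 2: Δl = 2.5/cos1.7° = 2.501 m; N'_2 = 226·cos1.7° − 45·2.501 = 113.4; c'Δl = 35.27; W sinα = 6.7
Slice 3: Δl = 2.6/cos16.7° = 2.714 m; N'_3 = 216·cos16.7° − 3·2.714 = 198.7; c'Δl = 38.27; W sinα = 62.1
Slice 4: Δl = 2.9/cos34.5° = 3.519 m; N'_4 = 173·cos34.5° − 12·3.519 = 100.3; c'Δl = 49.62; W sinα = 98.0
Slice 5: Δl = 1.6/cos52.5° = 2.628 m; N'_5 = 35·cos52.5° − 5·2.628 = 8.2; c'Δl = 37.06; W sinα = 27.8
Σc'Δl = 190.5 kN/m; ΣN' = 455.2 kN/m; ΣW sinα = 181.1 kN/m
Resisting = 190.5 + 455.2·tan22.9° = 190.5 + 192.3 = 382.7 kN/m
FS = 382.7 / 181.1 = 2.113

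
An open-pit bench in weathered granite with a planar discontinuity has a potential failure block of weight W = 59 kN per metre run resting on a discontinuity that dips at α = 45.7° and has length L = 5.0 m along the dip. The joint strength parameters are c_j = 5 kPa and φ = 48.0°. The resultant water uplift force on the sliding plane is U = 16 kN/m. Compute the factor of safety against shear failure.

FS = 1.26

Resolving the block weight along and normal to the plane and applying the Mohr–Coulomb strength on the joint:
N' = W cosα − U = 59·cos45.7° − 16 = 25.2 kN/m
Driving force T = W sinα = 59·sin45.7° = 42.2 kN/m
Resisting force R = c_j·L + N'·tanφ = 5·5.0 + 25.2·tan48.0° = 25.0 + 28.0 = 53.0 kN/m
FS = R / T = 53.0 / 42.2 = 1.255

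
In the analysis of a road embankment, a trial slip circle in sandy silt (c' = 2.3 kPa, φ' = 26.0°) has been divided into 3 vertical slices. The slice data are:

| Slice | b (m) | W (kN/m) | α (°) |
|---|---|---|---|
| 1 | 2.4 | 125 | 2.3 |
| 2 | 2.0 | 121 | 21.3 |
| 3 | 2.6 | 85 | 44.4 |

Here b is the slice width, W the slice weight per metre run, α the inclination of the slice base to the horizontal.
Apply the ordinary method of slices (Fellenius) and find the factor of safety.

FS = 1.52

Ordinary method of slices: FS = Σ[c'·Δl_i + (W_i cosα_i)·tanφ'] / Σ W_i sinα_i, with Δl_i = b_i / cosα_i.
Slice 1: Δl = 2.4/cos2.3° = 2.402 m; N'_1 = 125·cos2.3° = 124.9; c'Δl = 5.52; W sinα = 5.0
Slice 2: Δl = 2.0/cos21.3° = 2.147 m; N'_2 = 121·cos21.3° = 112.7; c'Δl = 4.94; W sinα = 44.0
Slice 3: Δl = 2.6/cos44.4° = 3.639 m; N'_3 = 85·cos44.4° = 60.7; c'Δl = 8.37; W sinα = 59.5
Σc'Δl = 18.8 kN/m; ΣN' = 298.4 kN/m; ΣW sinα = 108.4 kN/m
Resisting = 18.8 + 298.4·tan26.0° = 18.8 + 145.5 = 164.4 kN/m
FS = 164.4 / 108.4 = 1.516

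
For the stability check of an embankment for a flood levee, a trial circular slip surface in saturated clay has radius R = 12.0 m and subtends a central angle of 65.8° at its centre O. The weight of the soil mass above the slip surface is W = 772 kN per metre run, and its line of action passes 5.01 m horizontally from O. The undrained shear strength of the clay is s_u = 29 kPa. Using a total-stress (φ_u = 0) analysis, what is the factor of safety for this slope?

Taking moments about the centre O, the resisting moment is provided by the undrained shear strength acting along the arc:
Arc length L_a = R·θ = 12.0·(65.8°·π/180) = 12.0·1.1484 = 13.78 m
M_R = s_u·L_a·R = 29·13.78·12.0 = 4795.8 kN·m/m
M_D = W·d = 772·5.01 = 3867.7 kN·m/m
FS = M_R / M_D = 4795.8 / 3867.7 = 1.240

FS = 1.24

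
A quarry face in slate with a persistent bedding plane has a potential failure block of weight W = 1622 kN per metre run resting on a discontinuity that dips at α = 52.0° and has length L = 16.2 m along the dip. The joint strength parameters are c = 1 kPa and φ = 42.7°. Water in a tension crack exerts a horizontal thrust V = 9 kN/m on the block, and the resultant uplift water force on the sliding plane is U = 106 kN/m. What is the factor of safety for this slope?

FS = 0.65

Resolving the block weight along and normal to the plane and applying the Mohr–Coulomb strength on the joint:
N' = W cosα − U − V sinα = 1622·cos52.0° − 106 − 9·sin52.0° = 885.5 kN/m
Driving force T = W sinα + V cosα = 1622·sin52.0° + 9·cos52.0° = 1283.7 kN/m
Resisting force R = c·L + N'·tanφ = 1·16.2 + 885.5·tan42.7° = 16.2 + 817.1 = 833.3 kN/m
FS = R / T = 833.3 / 1283.7 = 0.649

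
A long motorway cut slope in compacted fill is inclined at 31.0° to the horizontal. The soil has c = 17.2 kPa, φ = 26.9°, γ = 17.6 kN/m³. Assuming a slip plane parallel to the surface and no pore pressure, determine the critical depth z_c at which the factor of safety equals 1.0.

Setting FS = 1.00 in FS = [c + γz cos²β tanφ] / [γz sinβ cosβ] and solving for z:
z = c / [γ cosβ (FS·sinβ − cosβ·tanφ)]
  = 17.2 / [17.6·cos31.0°·(1.00·sin31.0° − cos31.0°·tan26.9°)]
  = 17.2 / [17.6·0.8572·(1.00·0.5150 − 0.8572·0.5073)]
  = 17.2 / 1.2095 = 14.221 m

z_c = 14.22 m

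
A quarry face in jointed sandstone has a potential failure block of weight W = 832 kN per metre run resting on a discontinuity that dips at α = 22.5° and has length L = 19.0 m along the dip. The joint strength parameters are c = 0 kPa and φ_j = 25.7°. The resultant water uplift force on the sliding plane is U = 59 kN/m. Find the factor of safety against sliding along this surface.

Resolving the block weight along and normal to the plane and applying the Mohr–Coulomb strength on the joint:
N' = W cosα − U = 832·cos22.5° − 59 = 709.7 kN/m
Driving force T = W sinα = 832·sin22.5° = 318.4 kN/m
Resisting force R = c·L + N'·tanφ_j = 0·19.0 + 709.7·tan25.7° = 0.0 + 341.5 = 341.5 kN/m
FS = R / T = 341.5 / 318.4 = 1.073

FS = 1.07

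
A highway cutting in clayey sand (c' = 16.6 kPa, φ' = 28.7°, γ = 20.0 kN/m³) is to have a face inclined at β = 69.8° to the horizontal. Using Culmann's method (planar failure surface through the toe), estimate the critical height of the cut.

H_c = 11.09 m

Culmann's analysis gives the critical failure plane at α_cr = (β + φ')/2 = (69.8 + 28.7)/2 = 49.2°, and the critical height
H_c = (4c'/γ) · sinβ cosφ' / [1 − cos(β − φ')]
    = (4·16.6/20.0) · sin69.8°·cos28.7° / [1 − cos(41.1°)]
    = 3.320 · 0.9385·0.8771 / [1 − 0.7536]
    = 3.320 · 0.8232 / 0.2464
    = 11.09 m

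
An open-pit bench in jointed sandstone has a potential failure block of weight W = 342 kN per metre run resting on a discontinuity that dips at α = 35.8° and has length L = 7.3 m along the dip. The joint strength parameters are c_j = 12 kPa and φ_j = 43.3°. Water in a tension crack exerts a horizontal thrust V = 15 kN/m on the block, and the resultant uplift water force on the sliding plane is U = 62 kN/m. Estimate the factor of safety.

Resolving the block weight along and normal to the plane and applying the Mohr–Coulomb strength on the joint:
N' = W cosα − U − V sinα = 342·cos35.8° − 62 − 15·sin35.8° = 206.6 kN/m
Driving force T = W sinα + V cosα = 342·sin35.8° + 15·cos35.8° = 212.2 kN/m
Resisting force R = c_j·L + N'·tanφ_j = 12·7.3 + 206.6·tan43.3° = 87.6 + 194.7 = 282.3 kN/m
FS = R / T = 282.3 / 212.2 = 1.330

FS = 1.33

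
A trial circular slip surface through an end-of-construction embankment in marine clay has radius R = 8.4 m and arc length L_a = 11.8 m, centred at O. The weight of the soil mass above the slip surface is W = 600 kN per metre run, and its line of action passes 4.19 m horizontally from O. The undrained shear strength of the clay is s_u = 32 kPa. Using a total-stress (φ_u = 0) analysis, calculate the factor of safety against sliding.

Taking moments about the centre O, the resisting moment is provided by the undrained shear strength acting along the arc:
M_R = s_u·L_a·R = 32·11.80·8.4 = 3171.8 kN·m/m
M_D = W·d = 600·4.19 = 2514.0 kN·m/m
FS = M_R / M_D = 3171.8 / 2514.0 = 1.262

FS = 1.26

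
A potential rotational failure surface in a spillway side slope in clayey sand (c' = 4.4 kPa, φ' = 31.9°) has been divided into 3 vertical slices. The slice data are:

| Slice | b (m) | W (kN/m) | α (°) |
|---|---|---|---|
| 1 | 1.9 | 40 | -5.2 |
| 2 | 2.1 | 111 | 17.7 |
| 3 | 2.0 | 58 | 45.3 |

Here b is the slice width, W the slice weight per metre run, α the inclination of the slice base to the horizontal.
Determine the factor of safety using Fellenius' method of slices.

FS = 2.05

Ordinary method of slices: FS = Σ[c'·Δl_i + (W_i cosα_i)·tanφ'] / Σ W_i sinα_i, with Δl_i = b_i / cosα_i.
Slice 1: Δl = 1.9/cos(-5.2°) = 1.908 m; N'_1 = 40·cos(-5.2°) = 39.8; c'Δl = 8.39; W sinα = -3.6
Slice 2: Δl = 2.1/cos17.7° = 2.204 m; N'_2 = 111·cos17.7° = 105.7; c'Δl = 9.70; W sinα = 33.7
Slice 3: Δl = 2.0/cos45.3° = 2.843 m; N'_3 = 58·cos45.3° = 40.8; c'Δl = 12.51; W sinα = 41.2
Σc'Δl = 30.6 kN/m; ΣN' = 186.4 kN/m; ΣW sinα = 71.3 kN/m
Resisting = 30.6 + 186.4·tan31.9° = 30.6 + 116.0 = 146.6 kN/m
FS = 146.6 / 71.3 = 2.055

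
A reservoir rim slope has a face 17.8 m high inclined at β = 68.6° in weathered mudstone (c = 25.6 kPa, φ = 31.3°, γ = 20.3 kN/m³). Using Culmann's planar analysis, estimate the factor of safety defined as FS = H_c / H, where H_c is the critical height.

H_c = (4c/γ) · sinβ cosφ / [1 − cos(β − φ)]
    = (4·25.6/20.3) · sin68.6°·cos31.3° / [1 − cos37.3°]
    = 5.044 · 0.7955 / 0.2045 = 19.62 m
FS = H_c / H = 19.62 / 17.8 = 1.102

FS = 1.10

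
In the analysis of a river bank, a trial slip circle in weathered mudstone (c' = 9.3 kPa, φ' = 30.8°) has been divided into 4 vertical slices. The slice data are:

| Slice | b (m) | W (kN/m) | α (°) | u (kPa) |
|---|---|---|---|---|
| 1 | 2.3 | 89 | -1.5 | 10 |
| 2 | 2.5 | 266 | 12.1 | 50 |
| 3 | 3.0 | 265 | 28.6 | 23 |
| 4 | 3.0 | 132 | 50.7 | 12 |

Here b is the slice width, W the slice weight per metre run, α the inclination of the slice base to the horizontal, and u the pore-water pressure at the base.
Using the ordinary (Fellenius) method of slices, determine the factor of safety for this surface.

Ordinary method of slices: FS = Σ[c'·Δl_i + (W_i cosα_i − u_i·Δl_i)·tanφ'] / Σ W_i sinα_i, with Δl_i = b_i / cosα_i.
Slice 1: Δl = 2.3/cos(-1.5°) = 2.301 m; N'_1 = 89·cos(-1.5°) − 10·2.301 = 66.0; c'Δl = 21.40; W sinα = -2.3
Slice 2: Δl = 2.5/cos12.1° = 2.557 m; N'_2 = 266·cos12.1° − 50·2.557 = 132.3; c'Δl = 23.78; W sinα = 55.8
Slice 3: Δl = 3.0/cos28.6° = 3.417 m; N'_3 = 265·cos28.6° − 23·3.417 = 154.1; c'Δl = 31.78; W sinα = 126.9
Slice 4: Δl = 3.0/cos50.7° = 4.736 m; N'_4 = 132·cos50.7° − 12·4.736 = 26.8; c'Δl = 44.05; W sinα = 102.1
Σc'Δl = 121.0 kN/m; ΣN' = 379.1 kN/m; ΣW sinα = 282.4 kN/m
Resisting = 121.0 + 379.1·tan30.8° = 121.0 + 226.0 = 347.0 kN/m
FS = 347.0 / 282.4 = 1.229

FS = 1.23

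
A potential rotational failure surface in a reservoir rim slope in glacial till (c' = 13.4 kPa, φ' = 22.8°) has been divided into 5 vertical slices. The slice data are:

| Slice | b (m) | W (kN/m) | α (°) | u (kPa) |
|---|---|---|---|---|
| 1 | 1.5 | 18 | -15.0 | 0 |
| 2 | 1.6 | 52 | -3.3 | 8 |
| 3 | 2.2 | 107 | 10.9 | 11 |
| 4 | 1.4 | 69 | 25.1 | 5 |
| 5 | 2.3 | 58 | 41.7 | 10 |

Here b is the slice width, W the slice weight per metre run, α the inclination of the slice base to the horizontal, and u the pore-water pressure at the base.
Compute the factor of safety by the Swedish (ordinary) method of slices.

FS = 2.74

Ordinary method of slices: FS = Σ[c'·Δl_i + (W_i cosα_i − u_i·Δl_i)·tanφ'] / Σ W_i sinα_i, with Δl_i = b_i / cosα_i.
Slice 1: Δl = 1.5/cos(-15.0°) = 1.553 m; N'_1 = 18·cos(-15.0°) − 0·1.553 = 17.4; c'Δl = 20.81; W sinα = -4.7
Slice 2: Δl = 1.6/cos(-3.3°) = 1.603 m; N'_2 = 52·cos(-3.3°) − 8·1.603 = 39.1; c'Δl = 21.48; W sinα = -3.0
Slice 3: Δl = 2.2/cos10.9° = 2.240 m; N'_3 = 107·cos10.9° − 11·2.240 = 80.4; c'Δl = 30.02; W sinα = 20.2
Slice 4: Δl = 1.4/cos25.1° = 1.546 m; N'_4 = 69·cos25.1° − 5·1.546 = 54.8; c'Δl = 20.72; W sinα = 29.3
Slice 5: Δl = 2.3/cos41.7° = 3.080 m; N'_5 = 58·cos41.7° − 10·3.080 = 12.5; c'Δl = 41.28; W sinα = 38.6
Σc'Δl = 134.3 kN/m; ΣN' = 204.2 kN/m; ΣW sinα = 80.4 kN/m
Resisting = 134.3 + 204.2·tan22.8° = 134.3 + 85.8 = 220.1 kN/m
FS = 220.1 / 80.4 = 2.737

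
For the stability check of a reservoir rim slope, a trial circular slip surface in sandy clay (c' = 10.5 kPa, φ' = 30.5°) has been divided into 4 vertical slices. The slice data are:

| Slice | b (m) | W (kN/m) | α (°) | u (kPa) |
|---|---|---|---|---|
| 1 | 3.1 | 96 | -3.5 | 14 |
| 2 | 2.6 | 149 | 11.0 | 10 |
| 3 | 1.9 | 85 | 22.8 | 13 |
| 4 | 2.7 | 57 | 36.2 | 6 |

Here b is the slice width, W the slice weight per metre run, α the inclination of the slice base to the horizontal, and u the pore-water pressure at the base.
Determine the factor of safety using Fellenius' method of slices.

Ordinary method of slices: FS = Σ[c'·Δl_i + (W_i cosα_i − u_i·Δl_i)·tanφ'] / Σ W_i sinα_i, with Δl_i = b_i / cosα_i.
Slice 1: Δl = 3.1/cos(-3.5°) = 3.106 m; N'_1 = 96·cos(-3.5°) − 14·3.106 = 52.3; c'Δl = 32.61; W sinα = -5.9
Slice 2: Δl = 2.6/cos11.0° = 2.649 m; N'_2 = 149·cos11.0° − 10·2.649 = 119.8; c'Δl = 27.81; W sinα = 28.4
Slice 3: Δl = 1.9/cos22.8° = 2.061 m; N'_3 = 85·cos22.8° − 13·2.061 = 51.6; c'Δl = 21.64; W sinα = 32.9
Slice 4: Δl = 2.7/cos36.2° = 3.346 m; N'_4 = 57·cos36.2° − 6·3.346 = 25.9; c'Δl = 35.13; W sinα = 33.7
Σc'Δl = 117.2 kN/m; ΣN' = 249.6 kN/m; ΣW sinα = 89.2 kN/m
Resisting = 117.2 + 249.6·tan30.5° = 117.2 + 147.0 = 264.2 kN/m
FS = 264.2 / 89.2 = 2.963

FS = 2.96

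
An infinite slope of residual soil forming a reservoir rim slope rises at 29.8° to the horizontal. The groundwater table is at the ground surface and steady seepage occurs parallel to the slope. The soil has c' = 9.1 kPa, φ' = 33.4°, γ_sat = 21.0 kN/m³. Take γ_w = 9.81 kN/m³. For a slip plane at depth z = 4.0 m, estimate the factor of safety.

FS = 0.86

With seepage parallel to the slope and the water table at the surface, the effective normal stress on the slip plane uses the buoyant unit weight γ' = γ_sat − γ_w while the driving shear stress uses γ_sat:
FS = [c' + γ' z cos²β tanφ'] / [γ_sat z sinβ cosβ]
γ' = 21.0 − 9.81 = 11.19 kN/m³
Numerator = 9.1 + 11.19·4.0·cos²29.8°·tan33.4° = 9.1 + 11.19·4.0·0.7530·0.6594 = 31.324 kPa
Denominator = 21.0·4.0·sin29.8°·cos29.8° = 21.0·4.0·0.4970·0.8678 = 36.226 kPa
FS = 31.324 / 36.226 = 0.865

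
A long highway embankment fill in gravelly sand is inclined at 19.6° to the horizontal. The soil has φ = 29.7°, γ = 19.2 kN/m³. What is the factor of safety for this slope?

FS = 1.60

For a dry cohesionless infinite slope the factor of safety is FS = tanφ / tanβ.
FS = tan29.7° / tan19.6° = 0.5704 / 0.3561 = 1.602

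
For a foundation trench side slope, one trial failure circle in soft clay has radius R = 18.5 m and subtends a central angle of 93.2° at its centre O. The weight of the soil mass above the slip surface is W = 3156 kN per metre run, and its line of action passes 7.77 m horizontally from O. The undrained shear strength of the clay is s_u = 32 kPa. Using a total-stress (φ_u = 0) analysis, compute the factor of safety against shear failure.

FS = 0.73

Taking moments about the centre O, the resisting moment is provided by the undrained shear strength acting along the arc:
Arc length L_a = R·θ = 18.5·(93.2°·π/180) = 18.5·1.6266 = 30.09 m
M_R = s_u·L_a·R = 32·30.09·18.5 = 17815.0 kN·m/m
M_D = W·d = 3156·7.77 = 24522.1 kN·m/m
FS = M_R / M_D = 17815.0 / 24522.1 = 0.726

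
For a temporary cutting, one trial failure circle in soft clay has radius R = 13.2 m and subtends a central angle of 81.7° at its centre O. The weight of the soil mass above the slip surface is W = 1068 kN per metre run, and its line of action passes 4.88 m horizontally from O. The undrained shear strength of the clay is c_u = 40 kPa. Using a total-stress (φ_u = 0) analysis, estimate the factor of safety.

FS = 1.91

Taking moments about the centre O, the resisting moment is provided by the undrained shear strength acting along the arc:
Arc length L_a = R·θ = 13.2·(81.7°·π/180) = 13.2·1.4259 = 18.82 m
M_R = c_u·L_a·R = 40·18.82·13.2 = 9938.2 kN·m/m
M_D = W·d = 1068·4.88 = 5211.8 kN·m/m
FS = M_R / M_D = 9938.2 / 5211.8 = 1.907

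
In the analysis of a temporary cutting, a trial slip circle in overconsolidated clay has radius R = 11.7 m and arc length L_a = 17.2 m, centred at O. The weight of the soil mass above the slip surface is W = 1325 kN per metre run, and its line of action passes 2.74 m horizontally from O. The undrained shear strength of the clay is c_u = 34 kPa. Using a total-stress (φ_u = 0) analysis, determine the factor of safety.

Taking moments about the centre O, the resisting moment is provided by the undrained shear strength acting along the arc:
M_R = c_u·L_a·R = 34·17.20·11.7 = 6842.2 kN·m/m
M_D = W·d = 1325·2.74 = 3630.5 kN·m/m
FS = M_R / M_D = 6842.2 / 3630.5 = 1.885

FS = 1.88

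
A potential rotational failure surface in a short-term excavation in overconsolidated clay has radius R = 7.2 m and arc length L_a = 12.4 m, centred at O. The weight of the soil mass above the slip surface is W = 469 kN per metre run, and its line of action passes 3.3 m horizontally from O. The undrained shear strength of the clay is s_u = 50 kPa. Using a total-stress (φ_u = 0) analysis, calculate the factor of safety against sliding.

FS = 2.88

Taking moments about the centre O, the resisting moment is provided by the undrained shear strength acting along the arc:
M_R = s_u·L_a·R = 50·12.40·7.2 = 4464.0 kN·m/m
M_D = W·d = 469·3.3 = 1547.7 kN·m/m
FS = M_R / M_D = 4464.0 / 1547.7 = 2.884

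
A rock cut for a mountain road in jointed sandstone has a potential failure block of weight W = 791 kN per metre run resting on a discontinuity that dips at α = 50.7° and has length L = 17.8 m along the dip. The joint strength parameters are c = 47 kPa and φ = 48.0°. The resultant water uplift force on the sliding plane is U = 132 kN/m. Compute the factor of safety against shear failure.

Resolving the block weight along and normal to the plane and applying the Mohr–Coulomb strength on the joint:
N' = W cosα − U = 791·cos50.7° − 132 = 369.0 kN/m
Driving force T = W sinα = 791·sin50.7° = 612.1 kN/m
Resisting force R = c·L + N'·tanφ = 47·17.8 + 369.0·tan48.0° = 836.6 + 409.8 = 1246.4 kN/m
FS = R / T = 1246.4 / 612.1 = 2.036

FS = 2.04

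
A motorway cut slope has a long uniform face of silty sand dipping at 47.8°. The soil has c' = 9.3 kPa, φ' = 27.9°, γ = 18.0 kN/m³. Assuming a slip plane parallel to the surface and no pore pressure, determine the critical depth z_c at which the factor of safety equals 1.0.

Setting FS = 1.00 in FS = [c' + γz cos²β tanφ'] / [γz sinβ cosβ] and solving for z:
z = c' / [γ cosβ (FS·sinβ − cosβ·tanφ')]
  = 9.3 / [18.0·cos47.8°·(1.00·sin47.8° − cos47.8°·tan27.9°)]
  = 9.3 / [18.0·0.6717·(1.00·0.7408 − 0.6717·0.5295)]
  = 9.3 / 4.6568 = 1.997 m

z_c = 2.00 m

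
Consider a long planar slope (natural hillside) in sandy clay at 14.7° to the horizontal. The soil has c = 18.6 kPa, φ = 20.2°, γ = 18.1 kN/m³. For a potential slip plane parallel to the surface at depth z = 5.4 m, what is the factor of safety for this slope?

FS = 2.18

For an infinite slope with a slip plane parallel to the surface (no pore pressure): FS = [c + γz cos²β tanφ] / [γz sinβ cosβ].
γz = 18.1·5.4 = 97.74 kN/m²
Numerator = 18.6 + 97.74·cos²14.7°·tan20.2° = 18.6 + 97.74·0.9356·0.3679 = 52.246 kPa
Denominator = 97.74·sin14.7°·cos14.7° = 97.74·0.2538·0.9673 = 23.990 kPa
FS = 52.246 / 23.990 = 2.178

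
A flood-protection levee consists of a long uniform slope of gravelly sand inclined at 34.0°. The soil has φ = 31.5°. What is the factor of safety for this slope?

FS = 0.91

For a dry cohesionless infinite slope the factor of safety is FS = tanφ / tanβ.
FS = tan31.5° / tan34.0° = 0.6128 / 0.6745 = 0.909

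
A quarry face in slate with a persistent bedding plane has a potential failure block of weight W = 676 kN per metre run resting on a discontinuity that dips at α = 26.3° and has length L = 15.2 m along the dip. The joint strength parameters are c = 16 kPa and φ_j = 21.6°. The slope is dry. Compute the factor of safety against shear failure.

FS = 1.61

Resolving the block weight along and normal to the plane and applying the Mohr–Coulomb strength on the joint:
N' = W cosα = 676·cos26.3° = 606.0 kN/m
Driving force T = W sinα = 676·sin26.3° = 299.5 kN/m
Resisting force R = c·L + N'·tanφ_j = 16·15.2 + 606.0·tan21.6° = 243.2 + 239.9 = 483.1 kN/m
FS = R / T = 483.1 / 299.5 = 1.613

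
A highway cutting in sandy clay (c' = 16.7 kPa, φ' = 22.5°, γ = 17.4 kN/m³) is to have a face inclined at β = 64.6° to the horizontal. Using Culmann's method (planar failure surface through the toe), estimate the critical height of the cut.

H_c = 12.42 m

Culmann's analysis gives the critical failure plane at α_cr = (β + φ')/2 = (64.6 + 22.5)/2 = 43.5°, and the critical height
H_c = (4c'/γ) · sinβ cosφ' / [1 − cos(β − φ')]
    = (4·16.7/17.4) · sin64.6°·cos22.5° / [1 − cos(42.1°)]
    = 3.839 · 0.9033·0.9239 / [1 − 0.7420]
    = 3.839 · 0.8346 / 0.2580
    = 12.42 m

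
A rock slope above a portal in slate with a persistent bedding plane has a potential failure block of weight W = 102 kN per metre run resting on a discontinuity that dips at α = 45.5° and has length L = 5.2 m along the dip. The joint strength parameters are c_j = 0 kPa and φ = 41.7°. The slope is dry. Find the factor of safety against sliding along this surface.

Resolving the block weight along and normal to the plane and applying the Mohr–Coulomb strength on the joint:
N' = W cosα = 102·cos45.5° = 71.5 kN/m
Driving force T = W sinα = 102·sin45.5° = 72.8 kN/m
Resisting force R = c_j·L + N'·tanφ = 0·5.2 + 71.5·tan41.7° = 0.0 + 63.7 = 63.7 kN/m
FS = R / T = 63.7 / 72.8 = 0.876

FS = 0.88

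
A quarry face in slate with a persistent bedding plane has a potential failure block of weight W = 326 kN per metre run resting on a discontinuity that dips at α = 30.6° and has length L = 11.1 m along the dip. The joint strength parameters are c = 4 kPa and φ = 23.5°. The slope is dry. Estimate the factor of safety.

FS = 1.00

Resolving the block weight along and normal to the plane and applying the Mohr–Coulomb strength on the joint:
N' = W cosα = 326·cos30.6° = 280.6 kN/m
Driving force T = W sinα = 326·sin30.6° = 165.9 kN/m
Resisting force R = c·L + N'·tanφ = 4·11.1 + 280.6·tan23.5° = 44.4 + 122.0 = 166.4 kN/m
FS = R / T = 166.4 / 165.9 = 1.003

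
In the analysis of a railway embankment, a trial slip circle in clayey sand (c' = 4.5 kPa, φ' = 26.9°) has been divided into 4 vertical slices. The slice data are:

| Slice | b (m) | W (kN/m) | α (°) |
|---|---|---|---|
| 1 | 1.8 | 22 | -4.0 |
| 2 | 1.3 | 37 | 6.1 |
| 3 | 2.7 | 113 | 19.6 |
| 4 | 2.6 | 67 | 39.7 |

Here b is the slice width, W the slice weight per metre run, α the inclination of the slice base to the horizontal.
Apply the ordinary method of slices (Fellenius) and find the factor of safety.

FS = 1.83

Ordinary method of slices: FS = Σ[c'·Δl_i + (W_i cosα_i)·tanφ'] / Σ W_i sinα_i, with Δl_i = b_i / cosα_i.
Slice 1: Δl = 1.8/cos(-4.0°) = 1.804 m; N'_1 = 22·cos(-4.0°) = 21.9; c'Δl = 8.12; W sinα = -1.5
Slice 2: Δl = 1.3/cos6.1° = 1.307 m; N'_2 = 37·cos6.1° = 36.8; c'Δl = 5.88; W sinα = 3.9
Slice 3: Δl = 2.7/cos19.6° = 2.866 m; N'_3 = 113·cos19.6° = 106.5; c'Δl = 12.90; W sinα = 37.9
Slice 4: Δl = 2.6/cos39.7° = 3.379 m; N'_4 = 67·cos39.7° = 51.5; c'Δl = 15.21; W sinα = 42.8
Σc'Δl = 42.1 kN/m; ΣN' = 216.7 kN/m; ΣW sinα = 83.1 kN/m
Resisting = 42.1 + 216.7·tan26.9° = 42.1 + 110.0 = 152.1 kN/m
FS = 152.1 / 83.1 = 1.830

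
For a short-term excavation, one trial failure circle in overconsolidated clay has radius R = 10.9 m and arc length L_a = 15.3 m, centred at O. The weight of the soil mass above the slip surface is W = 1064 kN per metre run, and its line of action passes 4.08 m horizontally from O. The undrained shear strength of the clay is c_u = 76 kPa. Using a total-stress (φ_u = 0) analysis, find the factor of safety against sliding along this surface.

Taking moments about the centre O, the resisting moment is provided by the undrained shear strength acting along the arc:
M_R = c_u·L_a·R = 76·15.30·10.9 = 12674.5 kN·m/m
M_D = W·d = 1064·4.08 = 4341.1 kN·m/m
FS = M_R / M_D = 12674.5 / 4341.1 = 2.920

FS = 2.92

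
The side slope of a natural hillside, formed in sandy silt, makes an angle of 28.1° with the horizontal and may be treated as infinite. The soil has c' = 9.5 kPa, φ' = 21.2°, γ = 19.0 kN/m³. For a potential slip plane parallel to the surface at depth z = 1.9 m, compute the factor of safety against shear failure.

FS = 1.36

For an infinite slope with a slip plane parallel to the surface (no pore pressure): FS = [c' + γz cos²β tanφ'] / [γz sinβ cosβ].
γz = 19.0·1.9 = 36.10 kN/m²
Numerator = 9.5 + 36.10·cos²28.1°·tan21.2° = 9.5 + 36.10·0.7781·0.3879 = 20.396 kPa
Denominator = 36.10·sin28.1°·cos28.1° = 36.10·0.4710·0.8821 = 14.999 kPa
FS = 20.396 / 14.999 = 1.360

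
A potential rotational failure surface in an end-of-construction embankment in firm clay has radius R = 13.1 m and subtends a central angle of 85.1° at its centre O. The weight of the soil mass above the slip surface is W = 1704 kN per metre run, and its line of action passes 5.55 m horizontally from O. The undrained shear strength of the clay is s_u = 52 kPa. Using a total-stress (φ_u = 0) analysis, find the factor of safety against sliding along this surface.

FS = 1.40

Taking moments about the centre O, the resisting moment is provided by the undrained shear strength acting along the arc:
Arc length L_a = R·θ = 13.1·(85.1°·π/180) = 13.1·1.4853 = 19.46 m
M_R = s_u·L_a·R = 52·19.46·13.1 = 13254.2 kN·m/m
M_D = W·d = 1704·5.55 = 9457.2 kN·m/m
FS = M_R / M_D = 13254.2 / 9457.2 = 1.401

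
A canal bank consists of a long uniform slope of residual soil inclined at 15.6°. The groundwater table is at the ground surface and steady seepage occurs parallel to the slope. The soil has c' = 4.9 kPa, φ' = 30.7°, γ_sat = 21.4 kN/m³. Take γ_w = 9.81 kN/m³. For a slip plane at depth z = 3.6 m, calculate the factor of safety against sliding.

With seepage parallel to the slope and the water table at the surface, the effective normal stress on the slip plane uses the buoyant unit weight γ' = γ_sat − γ_w while the driving shear stress uses γ_sat:
FS = [c' + γ' z cos²β tanφ'] / [γ_sat z sinβ cosβ]
γ' = 21.4 − 9.81 = 11.59 kN/m³
Numerator = 4.9 + 11.59·3.6·cos²15.6°·tan30.7° = 4.9 + 11.59·3.6·0.9277·0.5938 = 27.882 kPa
Denominator = 21.4·3.6·sin15.6°·cos15.6° = 21.4·3.6·0.2689·0.9632 = 19.954 kPa
FS = 27.882 / 19.954 = 1.397

FS = 1.40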